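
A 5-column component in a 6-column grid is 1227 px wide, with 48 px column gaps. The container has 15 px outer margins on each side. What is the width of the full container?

1512 px

5 columns + 4 column gaps: 5c + 4·48 = 1227.
5c = 1227 − 192 = 1035, so c = 207 px.
Adding margins, columns and gutters: 30 + 1242 + 240 = 1512 px.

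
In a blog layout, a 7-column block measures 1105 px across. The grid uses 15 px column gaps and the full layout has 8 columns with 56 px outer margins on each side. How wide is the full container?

7c + 6·15 = 1105 → 7c = 1015 → c = 145 px.
Total width: 2·56 + 8·145 + 7·15 = 1377 px.

1377 px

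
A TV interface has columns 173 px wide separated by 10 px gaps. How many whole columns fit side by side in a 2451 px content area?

13 columns

13 columns: 13·173 + 12·10 = 2369 px ≤ 2451.
14 columns: 2552 px > 2451. So 13.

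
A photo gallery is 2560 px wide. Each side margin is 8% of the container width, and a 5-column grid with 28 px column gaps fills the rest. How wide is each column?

407.68 px

2560 × (1 − 2·8%) = 2560 × 84% = 2150.4 px for the columns.
Subtracting 4 column gaps of 28 leaves 2038.4 for 5 columns, so c = 407.68 px.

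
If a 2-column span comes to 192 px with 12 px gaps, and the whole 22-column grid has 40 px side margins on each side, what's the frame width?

2312 px

2 columns + 1 gap: 2c + 1·12 = 192.
2c = 192 − 12 = 180, so c = 90 px.
Frame = 2·40 + 22·90 + 21·12 = 80 + 1980 + 252 = 2312 px.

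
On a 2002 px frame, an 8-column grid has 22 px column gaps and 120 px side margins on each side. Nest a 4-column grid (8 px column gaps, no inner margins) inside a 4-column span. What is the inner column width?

211.5 px

Inside the margins: 2002 − 240 = 1762 px.
Subtracting 7 column gaps of 22 leaves 1608 for 8 columns, so c = 201 px.
Span of 4: 4·201 + 3·22 = 804 + 66 = 870 px.
870 − 3·8 = 846; ÷4 gives d = 211.5 px.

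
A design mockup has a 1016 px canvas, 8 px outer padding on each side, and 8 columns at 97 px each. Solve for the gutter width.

Inside the margins: 1016 − 16 = 1000 px.
8·97 + 7g = 1000 → 7g = 224 → g = 32 px.

32 px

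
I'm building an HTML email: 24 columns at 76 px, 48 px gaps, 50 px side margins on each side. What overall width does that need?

Adding margins, columns and gutters: 100 + 1824 + 1104 = 3028 px.

3028 px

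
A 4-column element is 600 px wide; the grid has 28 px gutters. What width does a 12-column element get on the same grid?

1856 px

4c + 3·28 = 600 → 4c = 516 → c = 129 px.
Span of 12: 12·129 + 11·28 = 1548 + 308 = 1856 px.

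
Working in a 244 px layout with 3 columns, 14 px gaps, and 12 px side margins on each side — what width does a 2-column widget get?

142 px

Inside the margins: 244 − 24 = 220 px.
3 columns + 2 gaps: 3c + 2·14 = 220.
3c = 220 − 28 = 192, so c = 64 px.
2 columns plus 1 gap: 128 + 14 = 142 px.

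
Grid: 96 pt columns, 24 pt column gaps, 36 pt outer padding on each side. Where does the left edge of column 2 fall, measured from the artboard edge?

Column 2 starts at margin + 1·(column + gutter) = 36 + 1·120 = 156 pt.

156 pt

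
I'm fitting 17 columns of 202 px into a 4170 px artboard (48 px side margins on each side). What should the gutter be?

40 px

Content width = 4170 − 2·48 = 4074 px.
Columns use 3434 px, leaving 640 px across 16 gutters = 40 px each.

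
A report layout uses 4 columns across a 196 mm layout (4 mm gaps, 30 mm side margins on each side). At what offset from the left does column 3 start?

Take off 60 mm of margins, leaving 136 mm.
4 columns + 3 gaps: 4c + 3·4 = 136.
4c = 136 − 12 = 124, so c = 31 mm.
Column 3 starts at margin + 2·(column + gutter) = 30 + 2·35 = 100 mm.

100 mm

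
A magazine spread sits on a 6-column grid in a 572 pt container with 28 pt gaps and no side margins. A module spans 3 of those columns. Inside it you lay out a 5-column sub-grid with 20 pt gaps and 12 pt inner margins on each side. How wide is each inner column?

33.6 pt

6c + 5·28 = 572 → 6c = 432 → c = 72 pt.
3-column span = 3·72 + 2·28 = 272 pt.
Inner content = 272 − 2·12 = 248 pt.
Subtracting 4 gaps of 20 leaves 168 for 5 columns, so d = 33.6 pt.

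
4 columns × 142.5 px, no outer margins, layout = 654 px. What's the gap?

Columns use 570 px, leaving 84 px across 3 gaps = 28 px each.

28 px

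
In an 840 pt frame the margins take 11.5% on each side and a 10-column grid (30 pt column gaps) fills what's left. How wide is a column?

37.68 pt

Each margin = 11.5% of 840 = 96.6 pt; content = 840 − 2·96.6 = 646.8 pt.
Subtracting 9 column gaps of 30 leaves 376.8 for 10 columns, so c = 37.68 pt.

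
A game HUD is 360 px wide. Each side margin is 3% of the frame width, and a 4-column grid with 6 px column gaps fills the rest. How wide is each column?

80.1 px

Each margin = 3% of 360 = 10.8 px; content = 360 − 2·10.8 = 338.4 px.
4c + 3·6 = 338.4 → 4c = 320.4 → c = 80.1 px.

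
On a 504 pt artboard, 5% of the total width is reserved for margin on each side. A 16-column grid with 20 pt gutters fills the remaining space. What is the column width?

504 × (1 − 2·5%) = 504 × 90% = 453.6 pt for the columns.
16 columns + 15 gutters: 16c + 15·20 = 453.6.
16c = 453.6 − 300 = 153.6, so c = 9.6 pt.

9.6 pt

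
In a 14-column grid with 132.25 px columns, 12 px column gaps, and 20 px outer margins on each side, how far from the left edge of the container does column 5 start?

597 px

Each column+gutter stride is 144.25 px; 4 of them past the 20 px margin is 20 + 577 = 597 px.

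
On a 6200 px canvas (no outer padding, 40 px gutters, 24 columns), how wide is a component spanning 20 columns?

5160 px

24 columns + 23 gutters: 24c + 23·40 = 6200.
24c = 6200 − 920 = 5280, so c = 220 px.
Span of 20: 20·220 + 19·40 = 4400 + 760 = 5160 px.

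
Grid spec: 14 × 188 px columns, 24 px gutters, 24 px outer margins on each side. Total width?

Total width: 2·24 + 14·188 + 13·24 = 2992 px.

2992 px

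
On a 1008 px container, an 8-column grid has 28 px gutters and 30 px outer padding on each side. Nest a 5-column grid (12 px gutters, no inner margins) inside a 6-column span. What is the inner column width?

131.2 px

Subtract both margins: 1008 − 2·30 = 948 px.
8 columns + 7 gutters: 8c + 7·28 = 948.
8c = 948 − 196 = 752, so c = 94 px.
6-column span = 6·94 + 5·28 = 704 px.
Subtracting 4 gutters of 12 leaves 656 for 5 columns, so d = 131.2 px.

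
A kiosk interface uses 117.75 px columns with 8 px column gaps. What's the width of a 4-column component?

4 columns plus 3 column gaps: 471 + 24 = 495 px.

495 px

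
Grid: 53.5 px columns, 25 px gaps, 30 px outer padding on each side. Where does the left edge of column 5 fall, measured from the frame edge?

Before column 5: the margin + 4 columns + 4 gaps.
Offset = 30 + 4·(53.5 + 25) = 30 + 314 = 344 px.

344 px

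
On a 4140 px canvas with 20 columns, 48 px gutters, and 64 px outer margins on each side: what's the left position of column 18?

3515 px

Content = 4140 − 2·64 = 4012 px.
20c + 19·48 = 4012 → 20c = 3100 → c = 155 px.
Column 18 starts at margin + 17·(column + gutter) = 64 + 17·203 = 3515 px.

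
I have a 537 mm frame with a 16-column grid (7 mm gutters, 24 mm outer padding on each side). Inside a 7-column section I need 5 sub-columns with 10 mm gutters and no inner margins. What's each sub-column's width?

34 mm

Take off 48 mm of margins, leaving 489 mm.
16c + 15·7 = 489 → 16c = 384 → c = 24 mm.
7-column span = 7·24 + 6·7 = 210 mm.
5d + 4·10 = 210 → 5d = 170 → d = 34 mm.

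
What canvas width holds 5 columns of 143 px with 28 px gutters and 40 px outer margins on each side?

907 px

Adding margins, columns and gutters: 80 + 715 + 112 = 907 px.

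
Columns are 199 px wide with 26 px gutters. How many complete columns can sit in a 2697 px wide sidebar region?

12 columns

Each extra column adds 199 + 26 = 225 px.
(2697 + 26) / 225 = 12.10, so 12 columns fit.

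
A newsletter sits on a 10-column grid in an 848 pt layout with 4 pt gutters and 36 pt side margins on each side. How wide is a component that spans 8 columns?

620 pt

Subtract both margins: 848 − 2·36 = 776 pt.
776 − 9·4 = 740; ÷10 gives c = 74 pt.
8-column span = 8·74 + 7·4 = 620 pt.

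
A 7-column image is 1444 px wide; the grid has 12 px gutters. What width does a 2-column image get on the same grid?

7 columns + 6 gutters: 7c + 6·12 = 1444.
7c = 1444 − 72 = 1372, so c = 196 px.
Span of 2: 2·196 + 1·12 = 392 + 12 = 404 px.

404 px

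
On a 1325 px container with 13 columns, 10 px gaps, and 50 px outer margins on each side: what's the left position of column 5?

430 px

Take off 100 px of margins, leaving 1225 px.
1225 − 12·10 = 1105; ÷13 gives c = 85 px.
Before column 5: the margin + 4 columns + 4 gaps.
Offset = 50 + 4·(85 + 10) = 50 + 380 = 430 px.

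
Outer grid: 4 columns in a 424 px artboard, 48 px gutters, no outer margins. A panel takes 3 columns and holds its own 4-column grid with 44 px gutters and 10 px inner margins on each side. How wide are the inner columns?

38.5 px

Subtracting 3 gutters of 48 leaves 280 for 4 columns, so c = 70 px.
3-column span = 3·70 + 2·48 = 306 px.
Inner content = 306 − 2·10 = 286 px.
4d + 3·44 = 286 → 4d = 154 → d = 38.5 px.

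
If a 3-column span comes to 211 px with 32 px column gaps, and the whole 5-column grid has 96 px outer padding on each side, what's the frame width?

3 columns + 2 column gaps: 3c + 2·32 = 211.
3c = 211 − 64 = 147, so c = 49 px.
Frame = 2·96 + 5·49 + 4·32 = 192 + 245 + 128 = 565 px.

565 px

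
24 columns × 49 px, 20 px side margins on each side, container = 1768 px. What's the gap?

24 px

Inside the margins: 1768 − 40 = 1728 px.
24·49 + 23g = 1728 → 23g = 552 → g = 24 px.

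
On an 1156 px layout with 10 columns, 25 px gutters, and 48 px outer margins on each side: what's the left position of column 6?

590.5 px

Take off 96 px of margins, leaving 1060 px.
10c + 9·25 = 1060 → 10c = 835 → c = 83.5 px.
Each column+gutter stride is 108.5 px; 5 of them past the 48 px margin is 48 + 542.5 = 590.5 px.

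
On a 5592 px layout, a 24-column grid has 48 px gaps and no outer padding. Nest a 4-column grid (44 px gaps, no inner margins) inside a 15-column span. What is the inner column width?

Subtracting 23 gaps of 48 leaves 4488 for 24 columns, so c = 187 px.
15 columns plus 14 gaps: 2805 + 672 = 3477 px.
3477 − 3·44 = 3345; ÷4 gives d = 836.25 px.

836.25 px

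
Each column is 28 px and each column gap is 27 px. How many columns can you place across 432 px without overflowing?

8 columns

8 columns: 8·28 + 7·27 = 413 px ≤ 432.
9 columns: 468 px > 432. So 8.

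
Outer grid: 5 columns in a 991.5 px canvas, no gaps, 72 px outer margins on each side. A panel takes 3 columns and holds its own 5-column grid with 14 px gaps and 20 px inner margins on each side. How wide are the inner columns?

82.5 px

Outer content = 991.5 − 2·72 = 847.5 px.
5c = 847.5 → c = 169.5 px.
3-column span = 3·169.5 = 508.5 px.
Inner content = 508.5 − 2·20 = 468.5 px.
468.5 − 4·14 = 412.5; ÷5 gives d = 82.5 px.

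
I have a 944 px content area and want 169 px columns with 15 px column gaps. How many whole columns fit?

5 columns

Each extra column adds 169 + 15 = 184 px.
(944 + 15) / 184 = 5.21, so 5 columns fit.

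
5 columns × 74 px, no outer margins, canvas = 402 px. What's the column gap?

8 px

5·74 + 4g = 402 → 4g = 32 → g = 8 px.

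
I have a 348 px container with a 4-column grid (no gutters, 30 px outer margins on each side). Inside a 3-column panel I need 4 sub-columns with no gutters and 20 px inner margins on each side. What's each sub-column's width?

44 px

Outer content = 348 − 2·30 = 288 px.
4c = 288 → c = 72 px.
3-column span = 3·72 = 216 px.
Inner content = 216 − 2·20 = 176 px.
176 / 4 = 44 px per column.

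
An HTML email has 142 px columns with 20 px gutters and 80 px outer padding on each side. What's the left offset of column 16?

2510 px

Before column 16: the margin + 15 columns + 15 gutters.
Offset = 80 + 15·(142 + 20) = 80 + 2430 = 2510 px.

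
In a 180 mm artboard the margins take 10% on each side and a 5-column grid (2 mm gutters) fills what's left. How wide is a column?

180 × (1 − 2·10%) = 180 × 80% = 144 mm for the columns.
Subtracting 4 gutters of 2 leaves 136 for 5 columns, so c = 27.2 mm.

27.2 mm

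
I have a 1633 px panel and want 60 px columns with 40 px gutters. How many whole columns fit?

16 columns

Each extra column adds 60 + 40 = 100 px.
(1633 + 40) / 100 = 16.73, so 16 columns fit.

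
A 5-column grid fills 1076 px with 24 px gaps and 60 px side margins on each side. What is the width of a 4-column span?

Subtract both margins: 1076 − 2·60 = 956 px.
956 − 4·24 = 860; ÷5 gives c = 172 px.
4-column span = 4·172 + 3·24 = 760 px.

760 px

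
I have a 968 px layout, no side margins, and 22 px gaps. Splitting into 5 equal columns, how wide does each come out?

5c + 4·22 = 968 → 5c = 880 → c = 176 px.

176 px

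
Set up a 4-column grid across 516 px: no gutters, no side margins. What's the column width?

With no gutters, each column is 516/4 = 129 px.

129 px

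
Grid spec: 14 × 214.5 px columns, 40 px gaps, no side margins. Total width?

3523 px

Summing: 3003 + 520 = 3523 px.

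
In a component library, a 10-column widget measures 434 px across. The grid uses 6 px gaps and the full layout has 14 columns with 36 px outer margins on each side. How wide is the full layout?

682 px

Subtracting 9 gaps of 6 leaves 380 for 10 columns, so c = 38 px.
Adding margins, columns and gutters: 72 + 532 + 78 = 682 px.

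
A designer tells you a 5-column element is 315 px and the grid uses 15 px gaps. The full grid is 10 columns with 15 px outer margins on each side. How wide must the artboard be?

675 px

5 columns + 4 gaps: 5c + 4·15 = 315.
5c = 315 − 60 = 255, so c = 51 px.
Total width: 2·15 + 10·51 + 9·15 = 675 px.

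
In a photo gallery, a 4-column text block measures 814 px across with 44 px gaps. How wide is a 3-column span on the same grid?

599.5 px

814 − 3·44 = 682; ÷4 gives c = 170.5 px.
Span of 3: 3·170.5 + 2·44 = 511.5 + 88 = 599.5 px.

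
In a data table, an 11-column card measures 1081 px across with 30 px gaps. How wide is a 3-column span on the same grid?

11c + 10·30 = 1081 → 11c = 781 → c = 71 px.
3 columns plus 2 gaps: 213 + 60 = 273 px.

273 px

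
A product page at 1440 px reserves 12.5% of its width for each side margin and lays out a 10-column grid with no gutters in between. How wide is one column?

1440 × (1 − 2·12.5%) = 1440 × 75% = 1080 px for the columns.
With no gutters, each column is 1080/10 = 108 px.

108 px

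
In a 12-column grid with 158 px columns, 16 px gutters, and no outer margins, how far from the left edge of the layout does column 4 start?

522 px

Before column 4: 3 columns + 3 gutters.
Offset = 3·(158 + 16) = 3·174 = 522 px.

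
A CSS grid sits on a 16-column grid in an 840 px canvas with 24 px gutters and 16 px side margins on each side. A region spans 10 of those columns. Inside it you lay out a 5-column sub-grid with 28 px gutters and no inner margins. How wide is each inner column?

Subtract both margins: 840 − 2·16 = 808 px.
16c + 15·24 = 808 → 16c = 448 → c = 28 px.
10-column span = 10·28 + 9·24 = 496 px.
496 − 4·28 = 384; ÷5 gives d = 76.8 px.

76.8 px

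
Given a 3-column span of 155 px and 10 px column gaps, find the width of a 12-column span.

Subtracting 2 column gaps of 10 leaves 135 for 3 columns, so c = 45 px.
12-column span = 12·45 + 11·10 = 650 px.

650 px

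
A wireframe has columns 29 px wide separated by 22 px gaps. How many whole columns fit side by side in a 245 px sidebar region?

k columns need k·29 + (k−1)·22 = k·51 − 22.
k·51 − 22 ≤ 245 → k ≤ 267 / 51 ≈ 5.24, so k = 5.

5 columns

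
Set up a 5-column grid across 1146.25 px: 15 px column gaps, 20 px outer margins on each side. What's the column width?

209.25 px

Subtract both margins: 1146.25 − 2·20 = 1106.25 px.
1106.25 − 4·15 = 1046.25; ÷5 gives c = 209.25 px.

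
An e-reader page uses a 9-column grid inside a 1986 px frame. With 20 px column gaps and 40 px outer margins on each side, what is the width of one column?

194 px

Subtract both margins: 1986 − 2·40 = 1906 px.
9 columns + 8 column gaps: 9c + 8·20 = 1906.
9c = 1906 − 160 = 1746, so c = 194 px.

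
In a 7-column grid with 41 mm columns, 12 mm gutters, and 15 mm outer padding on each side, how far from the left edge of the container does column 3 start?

Before column 3: the margin + 2 columns + 2 gutters.
Offset = 15 + 2·(41 + 12) = 15 + 106 = 121 mm.

121 mm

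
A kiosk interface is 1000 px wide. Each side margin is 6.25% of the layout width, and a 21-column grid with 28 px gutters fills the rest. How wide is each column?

Each margin = 6.25% of 1000 = 62.5 px; content = 1000 − 2·62.5 = 875 px.
21 columns + 20 gutters: 21c + 20·28 = 875.
21c = 875 − 560 = 315, so c = 15 px.

15 px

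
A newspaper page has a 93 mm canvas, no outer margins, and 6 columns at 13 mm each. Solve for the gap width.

3 mm

6·13 + 5g = 93 → 5g = 15 → g = 3 mm.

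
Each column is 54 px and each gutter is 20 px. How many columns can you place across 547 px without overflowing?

k columns need k·54 + (k−1)·20 = k·74 − 20.
k·74 − 20 ≤ 547 → k ≤ 567 / 74 ≈ 7.66, so k = 7.

7 columns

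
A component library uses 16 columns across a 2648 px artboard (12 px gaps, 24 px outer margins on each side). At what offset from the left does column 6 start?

Take off 48 px of margins, leaving 2600 px.
16 columns + 15 gaps: 16c + 15·12 = 2600.
16c = 2600 − 180 = 2420, so c = 151.25 px.
Before column 6: the margin + 5 columns + 5 gaps.
Offset = 24 + 5·(151.25 + 12) = 24 + 816.25 = 840.25 px.

840.25 px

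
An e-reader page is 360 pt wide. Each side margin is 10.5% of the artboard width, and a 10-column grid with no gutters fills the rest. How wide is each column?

28.44 pt

360 × (1 − 2·10.5%) = 360 × 79% = 284.4 pt for the columns.
284.4 / 10 = 28.44 pt per column.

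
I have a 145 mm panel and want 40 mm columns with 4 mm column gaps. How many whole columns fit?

3 columns

Each extra column adds 40 + 4 = 44 mm.
(145 + 4) / 44 = 3.39, so 3 columns fit.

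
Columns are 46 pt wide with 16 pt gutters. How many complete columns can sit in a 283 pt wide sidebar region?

4 columns

4 columns: 4·46 + 3·16 = 232 pt ≤ 283.
5 columns: 294 pt > 283. So 4.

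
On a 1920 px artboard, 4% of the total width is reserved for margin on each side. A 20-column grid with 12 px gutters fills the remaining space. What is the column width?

76.92 px

Margins: 4% × 1920 = 76.8 px each, so content = 1920 − 153.6 = 1766.4 px.
1766.4 − 19·12 = 1538.4; ÷20 gives c = 76.92 px.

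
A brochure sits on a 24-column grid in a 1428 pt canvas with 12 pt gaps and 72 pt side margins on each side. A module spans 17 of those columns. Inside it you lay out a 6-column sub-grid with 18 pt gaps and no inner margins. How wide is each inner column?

136 pt

Take off 144 pt of margins, leaving 1284 pt.
24 columns + 23 gaps: 24c + 23·12 = 1284.
24c = 1284 − 276 = 1008, so c = 42 pt.
17 columns plus 16 gaps: 714 + 192 = 906 pt.
Subtracting 5 gaps of 18 leaves 816 for 6 columns, so d = 136 pt.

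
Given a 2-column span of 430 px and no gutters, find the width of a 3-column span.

430 / 2 = 215 px per column.
3-column span = 3·215 = 645 px.

645 px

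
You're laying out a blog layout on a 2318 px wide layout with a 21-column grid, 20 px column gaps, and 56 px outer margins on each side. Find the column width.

86 px

Content width = 2318 − 2·56 = 2206 px.
21c + 20·20 = 2206 → 21c = 1806 → c = 86 px.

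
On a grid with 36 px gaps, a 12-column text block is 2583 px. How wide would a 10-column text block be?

Subtracting 11 gaps of 36 leaves 2187 for 12 columns, so c = 182.25 px.
10-column span = 10·182.25 + 9·36 = 2146.5 px.

2146.5 px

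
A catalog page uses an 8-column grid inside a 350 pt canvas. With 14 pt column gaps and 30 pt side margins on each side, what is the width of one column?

24 pt

Inside the margins: 350 − 60 = 290 pt.
290 − 7·14 = 192; ÷8 gives c = 24 pt.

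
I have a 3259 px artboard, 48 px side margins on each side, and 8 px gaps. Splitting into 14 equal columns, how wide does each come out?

Inside the margins: 3259 − 96 = 3163 px.
14c + 13·8 = 3163 → 14c = 3059 → c = 218.5 px.

218.5 px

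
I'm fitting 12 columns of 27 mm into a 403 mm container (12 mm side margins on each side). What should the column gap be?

Subtract both margins: 403 − 2·12 = 379 mm.
Columns use 324 mm, leaving 55 mm across 11 column gaps = 5 mm each.

5 mm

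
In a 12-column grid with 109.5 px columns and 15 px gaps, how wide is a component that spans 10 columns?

10-column span = 10·109.5 + 9·15 = 1230 px.

1230 px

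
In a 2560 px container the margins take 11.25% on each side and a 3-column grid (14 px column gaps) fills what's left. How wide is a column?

652 px

Each margin = 11.25% of 2560 = 288 px; content = 2560 − 2·288 = 1984 px.
3c + 2·14 = 1984 → 3c = 1956 → c = 652 px.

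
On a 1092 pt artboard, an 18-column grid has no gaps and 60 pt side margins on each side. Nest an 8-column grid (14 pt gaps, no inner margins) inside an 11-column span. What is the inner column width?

Take off 120 pt of margins, leaving 972 pt.
972 / 18 = 54 pt per column.
With no gaps, 11 columns span 11·54 = 594 pt.
594 − 7·14 = 496; ÷8 gives d = 62 pt.

62 pt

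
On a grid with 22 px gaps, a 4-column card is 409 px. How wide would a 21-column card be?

4 columns + 3 gaps: 4c + 3·22 = 409.
4c = 409 − 66 = 343, so c = 85.75 px.
21 columns plus 20 gaps: 1800.75 + 440 = 2240.75 px.

2240.75 px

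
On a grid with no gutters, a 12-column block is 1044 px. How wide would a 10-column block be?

870 px

12c = 1044 → c = 87 px.
10-column span = 10·87 = 870 px.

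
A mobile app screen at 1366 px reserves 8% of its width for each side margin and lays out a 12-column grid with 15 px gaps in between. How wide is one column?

Margins: 8% × 1366 = 109.28 px each, so content = 1366 − 218.56 = 1147.44 px.
12 columns + 11 gaps: 12c + 11·15 = 1147.44.
12c = 1147.44 − 165 = 982.44, so c = 81.87 px.

81.87 px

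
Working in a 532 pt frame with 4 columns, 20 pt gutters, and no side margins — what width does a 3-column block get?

394 pt

4c + 3·20 = 532 → 4c = 472 → c = 118 pt.
Span of 3: 3·118 + 2·20 = 354 + 40 = 394 pt.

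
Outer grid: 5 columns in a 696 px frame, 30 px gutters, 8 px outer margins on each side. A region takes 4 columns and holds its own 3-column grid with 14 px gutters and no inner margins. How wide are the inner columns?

Outer content = 696 − 2·8 = 680 px.
5c + 4·30 = 680 → 5c = 560 → c = 112 px.
4-column span = 4·112 + 3·30 = 538 px.
Subtracting 2 gutters of 14 leaves 510 for 3 columns, so d = 170 px.

170 px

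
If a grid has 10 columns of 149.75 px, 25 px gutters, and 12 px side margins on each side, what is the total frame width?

1746.5 px

Adding margins, columns and gutters: 24 + 1497.5 + 225 = 1746.5 px.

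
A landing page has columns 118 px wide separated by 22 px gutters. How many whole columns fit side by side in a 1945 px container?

Each extra column adds 118 + 22 = 140 px.
(1945 + 22) / 140 = 14.05, so 14 columns fit.

14 columns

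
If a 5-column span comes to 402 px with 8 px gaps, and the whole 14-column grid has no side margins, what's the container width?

1140 px

5 columns + 4 gaps: 5c + 4·8 = 402.
5c = 402 − 32 = 370, so c = 74 px.
Total width: 14·74 + 13·8 = 1140 px.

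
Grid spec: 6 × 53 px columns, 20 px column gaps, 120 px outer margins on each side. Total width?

Adding margins, columns and gutters: 240 + 318 + 100 = 658 px.

658 px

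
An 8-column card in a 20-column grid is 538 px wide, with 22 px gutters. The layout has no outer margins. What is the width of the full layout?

538 − 7·22 = 384; ÷8 gives c = 48 px.
Summing: 960 + 418 = 1378 px.

1378 px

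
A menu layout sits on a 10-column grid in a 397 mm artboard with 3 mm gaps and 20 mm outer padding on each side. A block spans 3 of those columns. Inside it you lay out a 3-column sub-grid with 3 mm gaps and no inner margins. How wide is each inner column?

33 mm

Subtract both margins: 397 − 2·20 = 357 mm.
10 columns + 9 gaps: 10c + 9·3 = 357.
10c = 357 − 27 = 330, so c = 33 mm.
3-column span = 3·33 + 2·3 = 105 mm.
3 columns + 2 gaps: 3d + 2·3 = 105.
3d = 105 − 6 = 99, so d = 33 mm.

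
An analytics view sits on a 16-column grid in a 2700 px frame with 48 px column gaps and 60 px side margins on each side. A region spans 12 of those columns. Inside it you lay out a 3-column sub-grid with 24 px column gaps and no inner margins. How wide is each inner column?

Inside the margins: 2700 − 120 = 2580 px.
16 columns + 15 column gaps: 16c + 15·48 = 2580.
16c = 2580 − 720 = 1860, so c = 116.25 px.
12-column span = 12·116.25 + 11·48 = 1923 px.
1923 − 2·24 = 1875; ÷3 gives d = 625 px.

625 px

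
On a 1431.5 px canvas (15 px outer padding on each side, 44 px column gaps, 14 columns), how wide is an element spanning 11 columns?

Subtract both margins: 1431.5 − 2·15 = 1401.5 px.
14c + 13·44 = 1401.5 → 14c = 829.5 → c = 59.25 px.
Span of 11: 11·59.25 + 10·44 = 651.75 + 440 = 1091.75 px.

1091.75 px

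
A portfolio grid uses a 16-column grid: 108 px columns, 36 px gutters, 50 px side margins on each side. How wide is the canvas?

Adding margins, columns and gutters: 100 + 1728 + 540 = 2368 px.

2368 px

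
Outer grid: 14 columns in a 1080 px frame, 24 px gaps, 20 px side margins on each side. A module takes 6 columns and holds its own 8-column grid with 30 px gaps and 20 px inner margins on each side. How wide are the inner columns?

22.75 px

Take off 40 px of margins, leaving 1040 px.
14 columns + 13 gaps: 14c + 13·24 = 1040.
14c = 1040 − 312 = 728, so c = 52 px.
6 columns plus 5 gaps: 312 + 120 = 432 px.
Inner content = 432 − 2·20 = 392 px.
8 columns + 7 gaps: 8d + 7·30 = 392.
8d = 392 − 210 = 182, so d = 22.75 px.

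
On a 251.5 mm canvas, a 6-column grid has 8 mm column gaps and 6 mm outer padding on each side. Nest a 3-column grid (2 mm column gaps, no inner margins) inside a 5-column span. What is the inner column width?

Take off 12 mm of margins, leaving 239.5 mm.
Subtracting 5 column gaps of 8 leaves 199.5 for 6 columns, so c = 33.25 mm.
5 columns plus 4 column gaps: 166.25 + 32 = 198.25 mm.
198.25 − 2·2 = 194.25; ÷3 gives d = 64.75 mm.

64.75 mm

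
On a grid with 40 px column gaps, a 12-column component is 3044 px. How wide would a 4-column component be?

988 px

Subtracting 11 column gaps of 40 leaves 2604 for 12 columns, so c = 217 px.
Span of 4: 4·217 + 3·40 = 868 + 120 = 988 px.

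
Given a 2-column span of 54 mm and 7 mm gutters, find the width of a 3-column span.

84.5 mm

2 columns + 1 gutter: 2c + 1·7 = 54.
2c = 54 − 7 = 47, so c = 23.5 mm.
Span of 3: 3·23.5 + 2·7 = 70.5 + 14 = 84.5 mm.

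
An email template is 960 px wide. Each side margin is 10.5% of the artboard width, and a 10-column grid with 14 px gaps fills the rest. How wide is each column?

63.24 px

Margins: 10.5% × 960 = 100.8 px each, so content = 960 − 201.6 = 758.4 px.
758.4 − 9·14 = 632.4; ÷10 gives c = 63.24 px.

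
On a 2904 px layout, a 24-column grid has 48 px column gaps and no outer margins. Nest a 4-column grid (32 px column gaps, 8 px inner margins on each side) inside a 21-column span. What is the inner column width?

605.75 px

2904 − 23·48 = 1800; ÷24 gives c = 75 px.
21 columns plus 20 column gaps: 1575 + 960 = 2535 px.
Inner content = 2535 − 2·8 = 2519 px.
Subtracting 3 column gaps of 32 leaves 2423 for 4 columns, so d = 605.75 px.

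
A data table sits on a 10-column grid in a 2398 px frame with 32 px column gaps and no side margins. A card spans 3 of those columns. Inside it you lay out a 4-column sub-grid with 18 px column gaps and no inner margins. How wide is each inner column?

160.75 px

10c + 9·32 = 2398 → 10c = 2110 → c = 211 px.
3-column span = 3·211 + 2·32 = 697 px.
697 − 3·18 = 643; ÷4 gives d = 160.75 px.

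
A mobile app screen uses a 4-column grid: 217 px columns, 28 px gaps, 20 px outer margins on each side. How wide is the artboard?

992 px

Artboard = 2·20 + 4·217 + 3·28 = 40 + 868 + 84 = 992 px.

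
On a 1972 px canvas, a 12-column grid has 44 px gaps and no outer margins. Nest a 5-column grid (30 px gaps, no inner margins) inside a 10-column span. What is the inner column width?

Subtracting 11 gaps of 44 leaves 1488 for 12 columns, so c = 124 px.
Span of 10: 10·124 + 9·44 = 1240 + 396 = 1636 px.
5d + 4·30 = 1636 → 5d = 1516 → d = 303.2 px.

303.2 px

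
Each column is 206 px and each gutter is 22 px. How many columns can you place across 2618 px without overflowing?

Each extra column adds 206 + 22 = 228 px.
(2618 + 22) / 228 = 11.58, so 11 columns fit.

11 columns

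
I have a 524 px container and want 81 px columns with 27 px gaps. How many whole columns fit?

k columns need k·81 + (k−1)·27 = k·108 − 27.
k·108 − 27 ≤ 524 → k ≤ 551 / 108 ≈ 5.10, so k = 5.

5 columns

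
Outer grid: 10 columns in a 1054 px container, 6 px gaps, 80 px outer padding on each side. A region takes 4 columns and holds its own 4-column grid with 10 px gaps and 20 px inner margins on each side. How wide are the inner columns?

Take off 160 px of margins, leaving 894 px.
894 − 9·6 = 840; ÷10 gives c = 84 px.
Span of 4: 4·84 + 3·6 = 336 + 18 = 354 px.
Inner content = 354 − 2·20 = 314 px.
Subtracting 3 gaps of 10 leaves 284 for 4 columns, so d = 71 px.

71 px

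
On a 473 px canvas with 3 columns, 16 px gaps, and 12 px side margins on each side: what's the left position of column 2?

167 px

Take off 24 px of margins, leaving 449 px.
3c + 2·16 = 449 → 3c = 417 → c = 139 px.
Before column 2: the margin + 1 column + 1 gap.
Offset = 12 + 1·(139 + 16) = 12 + 155 = 167 px.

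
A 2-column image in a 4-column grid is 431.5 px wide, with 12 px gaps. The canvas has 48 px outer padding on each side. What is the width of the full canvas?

2 columns + 1 gap: 2c + 1·12 = 431.5.
2c = 431.5 − 12 = 419.5, so c = 209.75 px.
Canvas = 2·48 + 4·209.75 + 3·12 = 96 + 839 + 36 = 971 px.

971 px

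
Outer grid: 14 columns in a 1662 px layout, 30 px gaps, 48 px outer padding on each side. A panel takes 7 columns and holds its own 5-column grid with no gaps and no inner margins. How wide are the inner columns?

Subtract both margins: 1662 − 2·48 = 1566 px.
14 columns + 13 gaps: 14c + 13·30 = 1566.
14c = 1566 − 390 = 1176, so c = 84 px.
7-column span = 7·84 + 6·30 = 768 px.
With no gaps, each column is 768/5 = 153.6 px.

153.6 px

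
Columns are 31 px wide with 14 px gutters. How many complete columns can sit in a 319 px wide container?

7 columns

k columns need k·31 + (k−1)·14 = k·45 − 14.
k·45 − 14 ≤ 319 → k ≤ 333 / 45 ≈ 7.40, so k = 7.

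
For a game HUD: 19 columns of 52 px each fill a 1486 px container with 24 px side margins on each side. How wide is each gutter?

25 px

Content width = 1486 − 2·24 = 1438 px.
19·52 + 18g = 1438 → 18g = 450 → g = 25 px.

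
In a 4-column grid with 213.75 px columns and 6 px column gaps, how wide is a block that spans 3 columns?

653.25 px

Span of 3: 3·213.75 + 2·6 = 641.25 + 12 = 653.25 px.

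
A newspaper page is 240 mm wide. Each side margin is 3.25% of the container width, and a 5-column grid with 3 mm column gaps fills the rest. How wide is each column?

Each margin = 3.25% of 240 = 7.8 mm; content = 240 − 2·7.8 = 224.4 mm.
Subtracting 4 column gaps of 3 leaves 212.4 for 5 columns, so c = 42.48 mm.

42.48 mm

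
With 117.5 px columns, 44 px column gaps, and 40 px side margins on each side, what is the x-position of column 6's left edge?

Each column+gutter stride is 161.5 px; 5 of them past the 40 px margin is 40 + 807.5 = 847.5 px.

847.5 px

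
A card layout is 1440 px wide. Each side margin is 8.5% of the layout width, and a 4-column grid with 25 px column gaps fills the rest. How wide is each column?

280.05 px

Margins: 8.5% × 1440 = 122.4 px each, so content = 1440 − 244.8 = 1195.2 px.
Subtracting 3 column gaps of 25 leaves 1120.2 for 4 columns, so c = 280.05 px.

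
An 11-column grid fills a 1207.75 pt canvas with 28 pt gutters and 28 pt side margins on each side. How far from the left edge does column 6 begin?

564.25 pt

Inside the margins: 1207.75 − 56 = 1151.75 pt.
Subtracting 10 gutters of 28 leaves 871.75 for 11 columns, so c = 79.25 pt.
Before column 6: the margin + 5 columns + 5 gutters.
Offset = 28 + 5·(79.25 + 28) = 28 + 536.25 = 564.25 pt.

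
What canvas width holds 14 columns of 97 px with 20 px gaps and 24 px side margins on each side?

Total width: 2·24 + 14·97 + 13·20 = 1666 px.

1666 px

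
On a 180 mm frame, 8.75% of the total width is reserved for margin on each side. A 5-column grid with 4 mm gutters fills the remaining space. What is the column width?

Margins: 8.75% × 180 = 15.75 mm each, so content = 180 − 31.5 = 148.5 mm.
5 columns + 4 gutters: 5c + 4·4 = 148.5.
5c = 148.5 − 16 = 132.5, so c = 26.5 mm.

26.5 mm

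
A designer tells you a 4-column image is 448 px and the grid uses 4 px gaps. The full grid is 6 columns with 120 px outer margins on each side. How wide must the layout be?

914 px

4 columns + 3 gaps: 4c + 3·4 = 448.
4c = 448 − 12 = 436, so c = 109 px.
Layout = 2·120 + 6·109 + 5·4 = 240 + 654 + 20 = 914 px.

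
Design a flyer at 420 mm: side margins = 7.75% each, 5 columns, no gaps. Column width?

420 × (1 − 2·7.75%) = 420 × 84.5% = 354.9 mm for the columns.
With no gaps, each column is 354.9/5 = 70.98 mm.

70.98 mm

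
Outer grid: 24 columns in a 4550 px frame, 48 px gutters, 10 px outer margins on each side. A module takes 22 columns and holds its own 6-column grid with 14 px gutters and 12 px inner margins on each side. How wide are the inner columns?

675.75 px

Subtract both margins: 4550 − 2·10 = 4530 px.
24 columns + 23 gutters: 24c + 23·48 = 4530.
24c = 4530 − 1104 = 3426, so c = 142.75 px.
22 columns plus 21 gutters: 3140.5 + 1008 = 4148.5 px.
Inner content = 4148.5 − 2·12 = 4124.5 px.
Subtracting 5 gutters of 14 leaves 4054.5 for 6 columns, so d = 675.75 px.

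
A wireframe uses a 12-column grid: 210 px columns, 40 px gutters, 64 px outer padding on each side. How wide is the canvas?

3088 px

Total width: 2·64 + 12·210 + 11·40 = 3088 px.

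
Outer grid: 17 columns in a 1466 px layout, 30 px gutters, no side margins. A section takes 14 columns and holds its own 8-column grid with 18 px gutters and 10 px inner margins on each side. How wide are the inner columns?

17c + 16·30 = 1466 → 17c = 986 → c = 58 px.
14-column span = 14·58 + 13·30 = 1202 px.
Inner content = 1202 − 2·10 = 1182 px.
1182 − 7·18 = 1056; ÷8 gives d = 132 px.

132 px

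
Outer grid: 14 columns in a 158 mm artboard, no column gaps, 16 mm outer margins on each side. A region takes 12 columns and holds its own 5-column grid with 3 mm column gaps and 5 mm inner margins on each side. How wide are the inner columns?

Subtract both margins: 158 − 2·16 = 126 mm.
With no column gaps, each column is 126/14 = 9 mm.
12-column span = 12·9 = 108 mm.
Inner content = 108 − 2·5 = 98 mm.
Subtracting 4 column gaps of 3 leaves 86 for 5 columns, so d = 17.2 mm.

17.2 mm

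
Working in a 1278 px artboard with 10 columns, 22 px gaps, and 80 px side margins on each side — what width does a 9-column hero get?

1004 px

Inside the margins: 1278 − 160 = 1118 px.
10 columns + 9 gaps: 10c + 9·22 = 1118.
10c = 1118 − 198 = 920, so c = 92 px.
9 columns plus 8 gaps: 828 + 176 = 1004 px.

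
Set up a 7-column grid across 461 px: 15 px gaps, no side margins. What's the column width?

7c + 6·15 = 461 → 7c = 371 → c = 53 px.

53 px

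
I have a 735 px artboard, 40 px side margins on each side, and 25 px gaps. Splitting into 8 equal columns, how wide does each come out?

60 px

Content width = 735 − 2·40 = 655 px.
655 − 7·25 = 480; ÷8 gives c = 60 px.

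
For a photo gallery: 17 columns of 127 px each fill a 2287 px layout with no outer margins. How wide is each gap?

8 px

Columns use 2159 px, leaving 128 px across 16 gaps = 8 px each.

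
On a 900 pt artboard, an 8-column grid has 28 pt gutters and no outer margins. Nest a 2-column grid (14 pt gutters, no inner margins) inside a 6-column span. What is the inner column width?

900 − 7·28 = 704; ÷8 gives c = 88 pt.
6-column span = 6·88 + 5·28 = 668 pt.
Subtracting 1 gutter of 14 leaves 654 for 2 columns, so d = 327 pt.

327 pt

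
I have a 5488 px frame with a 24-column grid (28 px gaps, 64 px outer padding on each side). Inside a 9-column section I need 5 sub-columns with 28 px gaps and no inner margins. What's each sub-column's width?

Take off 128 px of margins, leaving 5360 px.
24 columns + 23 gaps: 24c + 23·28 = 5360.
24c = 5360 − 644 = 4716, so c = 196.5 px.
9-column span = 9·196.5 + 8·28 = 1992.5 px.
5 columns + 4 gaps: 5d + 4·28 = 1992.5.
5d = 1992.5 − 112 = 1880.5, so d = 376.1 px.

376.1 px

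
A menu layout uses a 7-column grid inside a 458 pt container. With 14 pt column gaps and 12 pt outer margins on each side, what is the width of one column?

Take off 24 pt of margins, leaving 434 pt.
7c + 6·14 = 434 → 7c = 350 → c = 50 pt.

50 pt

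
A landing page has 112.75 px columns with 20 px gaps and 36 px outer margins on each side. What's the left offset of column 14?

1761.75 px

Before column 14: the margin + 13 columns + 13 gaps.
Offset = 36 + 13·(112.75 + 20) = 36 + 1725.75 = 1761.75 px.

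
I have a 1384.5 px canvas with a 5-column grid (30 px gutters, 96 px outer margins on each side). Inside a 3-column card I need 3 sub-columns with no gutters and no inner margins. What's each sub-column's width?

Outer content = 1384.5 − 2·96 = 1192.5 px.
5 columns + 4 gutters: 5c + 4·30 = 1192.5.
5c = 1192.5 − 120 = 1072.5, so c = 214.5 px.
3 columns plus 2 gutters: 643.5 + 60 = 703.5 px.
3d = 703.5 → d = 234.5 px.

234.5 px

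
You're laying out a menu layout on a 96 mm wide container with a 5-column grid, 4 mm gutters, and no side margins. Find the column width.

5 columns + 4 gutters: 5c + 4·4 = 96.
5c = 96 − 16 = 80, so c = 16 mm.

16 mm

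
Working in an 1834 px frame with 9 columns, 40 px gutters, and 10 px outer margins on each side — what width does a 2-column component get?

372 px

Subtract both margins: 1834 − 2·10 = 1814 px.
Subtracting 8 gutters of 40 leaves 1494 for 9 columns, so c = 166 px.
2-column span = 2·166 + 1·40 = 372 px.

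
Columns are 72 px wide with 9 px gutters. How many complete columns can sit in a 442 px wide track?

5 columns

Each extra column adds 72 + 9 = 81 px.
(442 + 9) / 81 = 5.57, so 5 columns fit.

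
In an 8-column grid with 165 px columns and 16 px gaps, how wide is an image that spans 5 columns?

Span of 5: 5·165 + 4·16 = 825 + 64 = 889 px.

889 px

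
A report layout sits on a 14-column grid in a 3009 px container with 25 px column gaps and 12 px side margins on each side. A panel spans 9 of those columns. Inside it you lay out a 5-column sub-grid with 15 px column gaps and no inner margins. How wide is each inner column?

370 px

Outer content = 3009 − 2·12 = 2985 px.
14c + 13·25 = 2985 → 14c = 2660 → c = 190 px.
9 columns plus 8 column gaps: 1710 + 200 = 1910 px.
5 columns + 4 column gaps: 5d + 4·15 = 1910.
5d = 1910 − 60 = 1850, so d = 370 px.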